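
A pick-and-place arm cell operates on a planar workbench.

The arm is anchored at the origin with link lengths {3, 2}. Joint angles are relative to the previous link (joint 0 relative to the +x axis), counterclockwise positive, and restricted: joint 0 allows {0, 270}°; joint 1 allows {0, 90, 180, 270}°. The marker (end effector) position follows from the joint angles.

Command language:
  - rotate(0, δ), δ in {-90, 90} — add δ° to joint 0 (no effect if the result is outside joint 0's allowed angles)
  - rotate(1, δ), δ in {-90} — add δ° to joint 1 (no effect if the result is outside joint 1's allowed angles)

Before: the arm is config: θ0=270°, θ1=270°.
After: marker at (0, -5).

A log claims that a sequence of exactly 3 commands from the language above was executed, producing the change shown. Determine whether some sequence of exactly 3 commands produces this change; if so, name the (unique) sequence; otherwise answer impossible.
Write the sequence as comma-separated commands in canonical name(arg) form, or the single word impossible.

initial: config: θ0=270°, θ1=270°
1. rotate(1, -90) → config: θ0=270°, θ1=180°
2. rotate(1, -90) → config: θ0=270°, θ1=90°
3. rotate(1, -90) → config: θ0=270°, θ1=0°
uniquely the one of 27 3-step routes that fits.

rotate(1, -90), rotate(1, -90), rotate(1, -90)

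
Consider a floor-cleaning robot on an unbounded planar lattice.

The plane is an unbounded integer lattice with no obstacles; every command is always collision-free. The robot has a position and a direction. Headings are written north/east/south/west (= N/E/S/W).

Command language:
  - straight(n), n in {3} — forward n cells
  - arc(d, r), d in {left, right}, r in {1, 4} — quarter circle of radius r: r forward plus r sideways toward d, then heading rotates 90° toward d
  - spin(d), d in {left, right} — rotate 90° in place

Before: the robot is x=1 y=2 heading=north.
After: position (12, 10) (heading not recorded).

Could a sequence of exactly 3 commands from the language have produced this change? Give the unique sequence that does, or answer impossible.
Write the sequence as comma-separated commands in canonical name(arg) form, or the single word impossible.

key: running arc(left, 4) before arc(right, 4) would end elsewhere — order is forced
from: x=1 y=2 heading=north
1. arc(right, 4) → x=5 y=6 heading=east
2. straight(3) → x=8 y=6 heading=east
3. arc(left, 4) → x=12 y=10 heading=north
uniquely the one of 343 3-step routes that fits.

arc(right, 4), straight(3), arc(left, 4)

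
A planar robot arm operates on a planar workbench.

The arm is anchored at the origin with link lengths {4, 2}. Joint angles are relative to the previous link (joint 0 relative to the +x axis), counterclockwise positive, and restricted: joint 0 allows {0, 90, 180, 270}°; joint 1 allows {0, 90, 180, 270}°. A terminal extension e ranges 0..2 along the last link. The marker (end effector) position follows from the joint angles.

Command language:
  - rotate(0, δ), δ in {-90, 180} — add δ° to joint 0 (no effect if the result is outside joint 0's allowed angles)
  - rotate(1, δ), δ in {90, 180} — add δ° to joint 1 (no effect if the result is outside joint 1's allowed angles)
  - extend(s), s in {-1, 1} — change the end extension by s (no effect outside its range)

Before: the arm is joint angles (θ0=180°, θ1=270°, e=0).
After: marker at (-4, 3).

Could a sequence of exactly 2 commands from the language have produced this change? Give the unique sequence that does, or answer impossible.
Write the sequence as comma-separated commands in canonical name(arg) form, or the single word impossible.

key: running extend(1) before extend(-1) would end elsewhere — order is forced
start: joint angles (θ0=180°, θ1=270°, e=0)
step 1 (extend(-1)): joint angles (θ0=180°, θ1=270°, e=0)
step 2 (extend(1)): joint angles (θ0=180°, θ1=270°, e=1)
no rival 2-sequence matches.

extend(-1), extend(1)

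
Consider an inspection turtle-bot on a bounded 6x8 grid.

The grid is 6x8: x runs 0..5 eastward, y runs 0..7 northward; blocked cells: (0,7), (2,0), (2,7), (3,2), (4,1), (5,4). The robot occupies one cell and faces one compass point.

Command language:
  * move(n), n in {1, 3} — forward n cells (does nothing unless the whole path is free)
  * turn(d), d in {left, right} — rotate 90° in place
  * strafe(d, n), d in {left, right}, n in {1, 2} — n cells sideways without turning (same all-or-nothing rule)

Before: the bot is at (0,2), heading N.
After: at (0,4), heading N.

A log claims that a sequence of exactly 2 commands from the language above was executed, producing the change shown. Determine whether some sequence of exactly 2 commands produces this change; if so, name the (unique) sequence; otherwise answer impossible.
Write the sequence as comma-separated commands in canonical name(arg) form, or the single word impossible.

key: still facing N at the end — nothing in the sequence rotates
start: at (0,2), heading N
t=1 move(1) ⇒ at (0,3), heading N
t=2 move(1) ⇒ at (0,4), heading N
all 64 alternatives checked — unique.

move(1), move(1)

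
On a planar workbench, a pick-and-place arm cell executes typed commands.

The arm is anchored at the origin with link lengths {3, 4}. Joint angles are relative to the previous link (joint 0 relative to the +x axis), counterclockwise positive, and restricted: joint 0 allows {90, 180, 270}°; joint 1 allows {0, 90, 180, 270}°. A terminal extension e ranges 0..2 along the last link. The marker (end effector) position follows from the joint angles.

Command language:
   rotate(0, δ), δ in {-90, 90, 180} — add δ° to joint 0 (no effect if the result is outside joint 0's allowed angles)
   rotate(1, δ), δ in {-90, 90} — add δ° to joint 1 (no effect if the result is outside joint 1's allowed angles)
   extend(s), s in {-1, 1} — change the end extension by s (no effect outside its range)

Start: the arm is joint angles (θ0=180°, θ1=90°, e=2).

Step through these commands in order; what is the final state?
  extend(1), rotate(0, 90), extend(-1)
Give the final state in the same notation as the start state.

joint angles (θ0=270°, θ1=90°, e=1)

t0: joint angles (θ0=180°, θ1=90°, e=2)
[1] after extend(1): joint angles (θ0=180°, θ1=90°, e=2)
[2] after rotate(0, 90): joint angles (θ0=270°, θ1=90°, e=2)
[3] after extend(-1): joint angles (θ0=270°, θ1=90°, e=1)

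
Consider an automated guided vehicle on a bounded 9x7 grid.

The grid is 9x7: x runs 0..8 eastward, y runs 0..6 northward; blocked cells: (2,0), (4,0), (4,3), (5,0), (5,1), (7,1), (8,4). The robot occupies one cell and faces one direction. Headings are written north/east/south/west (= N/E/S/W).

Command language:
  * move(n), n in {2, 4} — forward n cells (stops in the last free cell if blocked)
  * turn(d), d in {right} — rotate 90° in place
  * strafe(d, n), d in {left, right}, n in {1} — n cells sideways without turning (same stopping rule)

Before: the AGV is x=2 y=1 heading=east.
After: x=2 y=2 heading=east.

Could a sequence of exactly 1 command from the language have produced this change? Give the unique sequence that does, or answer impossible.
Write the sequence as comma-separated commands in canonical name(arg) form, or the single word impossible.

strafe(left, 1)

key: heading stays E — the single command does not turn
begin: x=2 y=1 heading=east
step 1 (strafe(left, 1)): x=2 y=2 heading=east
no other 1-command option fits: unique.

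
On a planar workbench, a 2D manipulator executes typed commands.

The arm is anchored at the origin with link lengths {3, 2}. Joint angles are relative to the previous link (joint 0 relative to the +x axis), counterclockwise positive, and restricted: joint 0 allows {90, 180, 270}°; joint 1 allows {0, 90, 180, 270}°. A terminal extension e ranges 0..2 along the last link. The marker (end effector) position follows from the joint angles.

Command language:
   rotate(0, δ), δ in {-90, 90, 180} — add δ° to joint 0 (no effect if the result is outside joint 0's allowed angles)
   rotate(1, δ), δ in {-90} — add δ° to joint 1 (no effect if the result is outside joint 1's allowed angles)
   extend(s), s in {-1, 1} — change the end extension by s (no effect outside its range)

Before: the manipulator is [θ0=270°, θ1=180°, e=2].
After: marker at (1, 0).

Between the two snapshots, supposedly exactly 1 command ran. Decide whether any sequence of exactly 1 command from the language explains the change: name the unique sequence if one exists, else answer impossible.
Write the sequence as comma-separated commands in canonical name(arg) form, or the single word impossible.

rotate(0, -90)

t0: [θ0=270°, θ1=180°, e=2]
1. rotate(0, -90) → [θ0=180°, θ1=180°, e=2]
no other 1-command option fits: unique.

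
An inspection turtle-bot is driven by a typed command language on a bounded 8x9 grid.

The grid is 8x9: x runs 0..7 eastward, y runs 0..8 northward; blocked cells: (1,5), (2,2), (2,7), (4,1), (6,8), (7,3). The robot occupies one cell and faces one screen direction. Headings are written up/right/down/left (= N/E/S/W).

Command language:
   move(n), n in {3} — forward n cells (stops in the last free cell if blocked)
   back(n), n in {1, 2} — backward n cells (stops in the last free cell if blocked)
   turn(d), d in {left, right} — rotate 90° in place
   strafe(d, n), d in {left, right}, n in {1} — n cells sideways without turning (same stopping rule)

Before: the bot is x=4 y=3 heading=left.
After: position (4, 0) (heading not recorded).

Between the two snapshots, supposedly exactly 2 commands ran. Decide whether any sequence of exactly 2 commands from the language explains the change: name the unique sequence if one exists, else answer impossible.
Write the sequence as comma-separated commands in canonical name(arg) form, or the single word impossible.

checked all 2-command options: none fits.

impossible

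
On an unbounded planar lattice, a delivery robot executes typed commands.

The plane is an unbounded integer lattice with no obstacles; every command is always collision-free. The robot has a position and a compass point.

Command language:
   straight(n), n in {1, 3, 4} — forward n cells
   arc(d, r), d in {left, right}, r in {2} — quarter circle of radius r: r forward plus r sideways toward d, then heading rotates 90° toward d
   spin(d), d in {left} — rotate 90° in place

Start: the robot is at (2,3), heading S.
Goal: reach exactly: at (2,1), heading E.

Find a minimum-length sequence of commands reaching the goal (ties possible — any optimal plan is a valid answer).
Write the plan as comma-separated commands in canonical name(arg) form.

straight(1), straight(1), spin(left)

begin: at (2,3), heading S
t=1 straight(1) ⇒ at (2,2), heading S
t=2 straight(1) ⇒ at (2,1), heading S
t=3 spin(left) ⇒ at (2,1), heading E
minimal: 3 command(s), checked below 3.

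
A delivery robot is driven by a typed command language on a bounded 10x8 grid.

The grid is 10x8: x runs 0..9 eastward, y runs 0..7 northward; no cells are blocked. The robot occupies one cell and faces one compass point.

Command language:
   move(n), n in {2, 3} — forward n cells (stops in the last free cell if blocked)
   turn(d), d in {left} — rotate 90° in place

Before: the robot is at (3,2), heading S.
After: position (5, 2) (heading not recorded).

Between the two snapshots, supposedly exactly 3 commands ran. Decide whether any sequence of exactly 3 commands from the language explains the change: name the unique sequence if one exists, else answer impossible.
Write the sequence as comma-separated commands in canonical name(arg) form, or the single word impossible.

t0: at (3,2), heading S
step 1 (turn(left)): at (3,2), heading E
step 2 (move(2)): at (5,2), heading E
step 3 (turn(left)): at (5,2), heading N
no rival 3-sequence matches.

turn(left), move(2), turn(left)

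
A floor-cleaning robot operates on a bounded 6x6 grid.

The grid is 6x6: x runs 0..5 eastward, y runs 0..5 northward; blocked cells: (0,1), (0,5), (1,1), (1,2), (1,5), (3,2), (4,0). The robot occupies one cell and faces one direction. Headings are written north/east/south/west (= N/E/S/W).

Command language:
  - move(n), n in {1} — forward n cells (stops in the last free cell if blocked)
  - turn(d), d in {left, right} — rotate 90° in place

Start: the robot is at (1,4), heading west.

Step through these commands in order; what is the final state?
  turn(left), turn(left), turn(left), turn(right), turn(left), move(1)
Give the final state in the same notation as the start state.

start: at (1,4), heading west
1. turn(left) → at (1,4), heading south
2. turn(left) → at (1,4), heading east
3. turn(left) → at (1,4), heading north
4. turn(right) → at (1,4), heading east
5. turn(left) → at (1,4), heading north
6. move(1) → at (1,4), heading north

at (1,4), heading north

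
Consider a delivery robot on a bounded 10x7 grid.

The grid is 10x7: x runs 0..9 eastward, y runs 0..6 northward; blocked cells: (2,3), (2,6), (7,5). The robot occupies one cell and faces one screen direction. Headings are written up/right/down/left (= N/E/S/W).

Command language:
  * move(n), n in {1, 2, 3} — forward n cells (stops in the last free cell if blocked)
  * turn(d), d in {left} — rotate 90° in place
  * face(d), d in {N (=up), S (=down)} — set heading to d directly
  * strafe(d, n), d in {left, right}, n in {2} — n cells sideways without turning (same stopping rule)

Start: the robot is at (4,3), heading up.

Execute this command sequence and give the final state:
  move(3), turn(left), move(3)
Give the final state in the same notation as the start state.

begin: at (4,3), heading up
1. move(3) → at (4,6), heading up
2. turn(left) → at (4,6), heading left
3. move(3) → at (3,6), heading left

at (3,6), heading left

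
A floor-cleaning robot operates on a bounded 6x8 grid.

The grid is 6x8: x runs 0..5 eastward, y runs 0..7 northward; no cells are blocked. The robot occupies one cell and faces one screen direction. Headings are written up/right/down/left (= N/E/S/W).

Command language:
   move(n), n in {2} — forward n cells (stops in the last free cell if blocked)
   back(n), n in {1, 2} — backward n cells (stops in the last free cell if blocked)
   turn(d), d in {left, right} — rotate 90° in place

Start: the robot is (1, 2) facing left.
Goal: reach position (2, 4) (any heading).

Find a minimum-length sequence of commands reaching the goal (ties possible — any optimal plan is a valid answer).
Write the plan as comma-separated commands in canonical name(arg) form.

back(1), turn(left), back(2)

t0: (1, 2) facing left
step 1 (back(1)): (2, 2) facing left
step 2 (turn(left)): (2, 2) facing down
step 3 (back(2)): (2, 4) facing down
no 2-step plan works, so 3 is optimal.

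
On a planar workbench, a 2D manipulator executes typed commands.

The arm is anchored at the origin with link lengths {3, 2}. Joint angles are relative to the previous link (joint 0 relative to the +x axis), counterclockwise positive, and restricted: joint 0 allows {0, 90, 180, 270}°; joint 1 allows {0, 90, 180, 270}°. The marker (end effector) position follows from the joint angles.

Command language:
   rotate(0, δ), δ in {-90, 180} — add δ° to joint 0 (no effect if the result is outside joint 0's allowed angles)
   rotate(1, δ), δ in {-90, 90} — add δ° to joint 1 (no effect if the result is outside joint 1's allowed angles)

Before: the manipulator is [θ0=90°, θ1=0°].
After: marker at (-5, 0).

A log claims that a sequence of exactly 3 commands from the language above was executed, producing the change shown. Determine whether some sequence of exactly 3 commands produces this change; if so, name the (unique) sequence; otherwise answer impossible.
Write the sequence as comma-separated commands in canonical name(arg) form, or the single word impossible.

from: [θ0=90°, θ1=0°]
[1] after rotate(0, -90): [θ0=0°, θ1=0°]
[2] after rotate(0, -90): [θ0=270°, θ1=0°]
[3] after rotate(0, -90): [θ0=180°, θ1=0°]
no rival 3-sequence matches.

rotate(0, -90), rotate(0, -90), rotate(0, -90)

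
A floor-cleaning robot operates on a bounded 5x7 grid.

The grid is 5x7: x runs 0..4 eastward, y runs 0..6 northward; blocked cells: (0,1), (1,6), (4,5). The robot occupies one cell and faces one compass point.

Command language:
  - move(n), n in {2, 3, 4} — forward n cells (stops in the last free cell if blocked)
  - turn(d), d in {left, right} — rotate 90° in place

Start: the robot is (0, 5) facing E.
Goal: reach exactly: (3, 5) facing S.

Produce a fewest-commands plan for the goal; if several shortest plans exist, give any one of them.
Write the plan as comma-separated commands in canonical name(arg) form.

begin: (0, 5) facing E
1. move(3) → (3, 5) facing E
2. turn(right) → (3, 5) facing S
no 1-step plan works, so 2 is optimal.

move(3), turn(right)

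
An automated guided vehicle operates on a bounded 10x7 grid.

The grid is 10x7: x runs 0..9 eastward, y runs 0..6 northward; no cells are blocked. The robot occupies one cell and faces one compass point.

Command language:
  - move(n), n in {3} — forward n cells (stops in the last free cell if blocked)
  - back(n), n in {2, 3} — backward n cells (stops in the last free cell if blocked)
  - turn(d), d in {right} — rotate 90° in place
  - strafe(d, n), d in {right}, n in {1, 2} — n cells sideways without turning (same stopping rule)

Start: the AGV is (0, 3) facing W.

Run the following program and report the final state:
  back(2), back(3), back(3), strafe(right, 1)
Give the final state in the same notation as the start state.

(8, 4) facing W

start: (0, 3) facing W
1. back(2) → (2, 3) facing W
2. back(3) → (5, 3) facing W
3. back(3) → (8, 3) facing W
4. strafe(right, 1) → (8, 4) facing W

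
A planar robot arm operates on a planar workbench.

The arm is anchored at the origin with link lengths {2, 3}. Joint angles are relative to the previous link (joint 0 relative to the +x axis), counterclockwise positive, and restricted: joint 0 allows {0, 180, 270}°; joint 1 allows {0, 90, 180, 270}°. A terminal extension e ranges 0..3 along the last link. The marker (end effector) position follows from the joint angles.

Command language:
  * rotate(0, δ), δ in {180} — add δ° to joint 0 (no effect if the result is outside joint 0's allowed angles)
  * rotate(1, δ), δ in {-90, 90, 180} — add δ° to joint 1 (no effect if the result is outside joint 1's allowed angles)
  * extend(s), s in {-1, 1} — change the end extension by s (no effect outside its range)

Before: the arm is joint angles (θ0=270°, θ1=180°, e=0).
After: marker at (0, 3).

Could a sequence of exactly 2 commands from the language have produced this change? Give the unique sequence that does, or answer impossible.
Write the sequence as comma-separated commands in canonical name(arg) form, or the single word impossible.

extend(1), extend(1)

from: joint angles (θ0=270°, θ1=180°, e=0)
[1] after extend(1): joint angles (θ0=270°, θ1=180°, e=1)
[2] after extend(1): joint angles (θ0=270°, θ1=180°, e=2)
no rival 2-sequence matches.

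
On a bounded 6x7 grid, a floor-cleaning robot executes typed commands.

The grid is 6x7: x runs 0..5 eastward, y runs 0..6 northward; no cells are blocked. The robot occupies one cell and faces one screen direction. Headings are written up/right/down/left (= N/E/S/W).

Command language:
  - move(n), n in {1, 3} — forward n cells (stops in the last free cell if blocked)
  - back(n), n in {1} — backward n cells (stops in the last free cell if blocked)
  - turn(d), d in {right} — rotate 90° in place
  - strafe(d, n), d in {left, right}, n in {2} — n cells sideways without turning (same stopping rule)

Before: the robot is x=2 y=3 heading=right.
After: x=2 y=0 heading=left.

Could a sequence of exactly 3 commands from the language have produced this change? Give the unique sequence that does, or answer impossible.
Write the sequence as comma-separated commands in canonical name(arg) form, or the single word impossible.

turn(right), move(3), turn(right)

key: cell and facing (now W) both changed — the 3 commands mix motion and turning
t0: x=2 y=3 heading=right
t=1 turn(right) ⇒ x=2 y=3 heading=down
t=2 move(3) ⇒ x=2 y=0 heading=down
t=3 turn(right) ⇒ x=2 y=0 heading=left
no rival 3-sequence matches.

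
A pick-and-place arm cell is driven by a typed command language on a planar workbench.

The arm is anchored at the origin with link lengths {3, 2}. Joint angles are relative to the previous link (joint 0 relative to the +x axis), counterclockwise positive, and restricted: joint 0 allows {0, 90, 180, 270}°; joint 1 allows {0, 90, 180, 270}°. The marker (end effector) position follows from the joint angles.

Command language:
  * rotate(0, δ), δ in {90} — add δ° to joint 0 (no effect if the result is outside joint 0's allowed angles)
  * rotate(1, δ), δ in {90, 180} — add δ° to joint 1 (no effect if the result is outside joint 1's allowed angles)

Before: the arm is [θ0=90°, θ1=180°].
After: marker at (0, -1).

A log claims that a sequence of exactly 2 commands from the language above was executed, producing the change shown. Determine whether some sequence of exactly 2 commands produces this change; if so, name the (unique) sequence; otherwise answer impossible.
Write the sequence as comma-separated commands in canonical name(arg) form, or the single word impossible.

rotate(0, 90), rotate(0, 90)

initial: [θ0=90°, θ1=180°]
step 1 (rotate(0, 90)): [θ0=180°, θ1=180°]
step 2 (rotate(0, 90)): [θ0=270°, θ1=180°]
no other 2-command option fits: unique.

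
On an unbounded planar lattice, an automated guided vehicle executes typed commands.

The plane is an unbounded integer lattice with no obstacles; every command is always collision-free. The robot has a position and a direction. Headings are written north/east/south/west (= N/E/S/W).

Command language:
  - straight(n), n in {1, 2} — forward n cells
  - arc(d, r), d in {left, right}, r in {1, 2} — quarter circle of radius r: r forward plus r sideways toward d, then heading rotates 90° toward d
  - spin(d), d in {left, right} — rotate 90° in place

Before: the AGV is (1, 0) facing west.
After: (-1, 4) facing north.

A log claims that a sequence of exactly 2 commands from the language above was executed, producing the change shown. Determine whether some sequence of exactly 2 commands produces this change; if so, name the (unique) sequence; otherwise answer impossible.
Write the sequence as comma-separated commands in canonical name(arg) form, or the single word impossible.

key: cell and facing (now N) both changed — the 2 commands mix motion and turning
from: (1, 0) facing west
step 1 (arc(right, 2)): (-1, 2) facing north
step 2 (straight(2)): (-1, 4) facing north
no other 2-command option fits: unique.

arc(right, 2), straight(2)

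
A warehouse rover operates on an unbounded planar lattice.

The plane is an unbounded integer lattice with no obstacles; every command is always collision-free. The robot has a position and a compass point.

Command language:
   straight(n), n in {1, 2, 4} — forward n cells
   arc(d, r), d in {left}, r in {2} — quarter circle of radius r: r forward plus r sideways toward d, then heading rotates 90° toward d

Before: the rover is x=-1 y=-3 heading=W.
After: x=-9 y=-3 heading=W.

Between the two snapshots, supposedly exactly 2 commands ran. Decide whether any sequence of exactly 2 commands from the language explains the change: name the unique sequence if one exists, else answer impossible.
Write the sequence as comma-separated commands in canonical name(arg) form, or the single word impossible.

straight(4), straight(4)

key: still facing W at the end — nothing in the sequence rotates
start: x=-1 y=-3 heading=W
step 1 (straight(4)): x=-5 y=-3 heading=W
step 2 (straight(4)): x=-9 y=-3 heading=W
no rival 2-sequence matches.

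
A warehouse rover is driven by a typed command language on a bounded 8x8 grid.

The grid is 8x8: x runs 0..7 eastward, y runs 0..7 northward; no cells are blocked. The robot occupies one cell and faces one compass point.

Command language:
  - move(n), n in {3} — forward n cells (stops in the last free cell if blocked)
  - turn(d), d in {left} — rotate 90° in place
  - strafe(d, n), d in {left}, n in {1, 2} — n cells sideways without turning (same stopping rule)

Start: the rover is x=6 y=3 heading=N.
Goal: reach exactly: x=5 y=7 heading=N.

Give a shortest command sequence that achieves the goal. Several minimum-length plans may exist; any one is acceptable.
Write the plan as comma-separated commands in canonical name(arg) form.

initial: x=6 y=3 heading=N
step 1 (move(3)): x=6 y=6 heading=N
step 2 (move(3)): x=6 y=7 heading=N
step 3 (strafe(left, 1)): x=5 y=7 heading=N
minimal: 3 command(s), checked below 3.

move(3), move(3), strafe(left, 1)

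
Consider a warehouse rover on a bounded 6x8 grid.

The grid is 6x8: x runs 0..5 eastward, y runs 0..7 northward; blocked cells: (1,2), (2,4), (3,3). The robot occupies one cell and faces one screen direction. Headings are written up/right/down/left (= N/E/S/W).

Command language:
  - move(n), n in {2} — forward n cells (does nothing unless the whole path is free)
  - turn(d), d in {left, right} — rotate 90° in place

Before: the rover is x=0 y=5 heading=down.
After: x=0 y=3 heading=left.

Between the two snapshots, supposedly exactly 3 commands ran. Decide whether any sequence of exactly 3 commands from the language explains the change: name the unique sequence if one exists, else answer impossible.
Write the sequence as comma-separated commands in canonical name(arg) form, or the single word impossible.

move(2), turn(right), move(2)

key: the second move(2) would leave the grid, so it does nothing
initial: x=0 y=5 heading=down
[1] after move(2): x=0 y=3 heading=down
[2] after turn(right): x=0 y=3 heading=left
[3] after move(2): x=0 y=3 heading=left
no other 3-command option fits: unique.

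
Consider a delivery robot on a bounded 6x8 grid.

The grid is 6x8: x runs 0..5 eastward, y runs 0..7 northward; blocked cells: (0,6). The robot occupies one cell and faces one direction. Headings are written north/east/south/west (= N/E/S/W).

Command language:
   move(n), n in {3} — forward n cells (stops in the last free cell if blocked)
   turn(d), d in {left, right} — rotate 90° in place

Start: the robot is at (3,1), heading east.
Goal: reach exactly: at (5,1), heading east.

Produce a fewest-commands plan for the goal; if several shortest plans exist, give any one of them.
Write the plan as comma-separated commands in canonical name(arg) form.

move(3)

from: at (3,1), heading east
1. move(3) → at (5,1), heading east
shorter routes all fall short; 1 is best.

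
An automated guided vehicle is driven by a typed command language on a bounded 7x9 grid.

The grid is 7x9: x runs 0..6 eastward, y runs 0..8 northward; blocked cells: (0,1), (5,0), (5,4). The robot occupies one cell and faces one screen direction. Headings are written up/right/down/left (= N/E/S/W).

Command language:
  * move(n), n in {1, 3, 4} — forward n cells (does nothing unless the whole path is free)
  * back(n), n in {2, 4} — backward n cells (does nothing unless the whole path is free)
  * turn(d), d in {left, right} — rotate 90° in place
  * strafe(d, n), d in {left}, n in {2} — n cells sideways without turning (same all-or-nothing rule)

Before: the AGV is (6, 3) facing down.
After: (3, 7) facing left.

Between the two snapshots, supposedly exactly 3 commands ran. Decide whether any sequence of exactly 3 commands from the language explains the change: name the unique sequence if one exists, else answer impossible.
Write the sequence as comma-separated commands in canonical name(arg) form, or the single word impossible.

key: cell and facing (now W) both changed — the 3 commands mix motion and turning
start: (6, 3) facing down
step 1 (back(4)): (6, 7) facing down
step 2 (turn(right)): (6, 7) facing left
step 3 (move(3)): (3, 7) facing left
no other 3-command option fits: unique.

back(4), turn(right), move(3)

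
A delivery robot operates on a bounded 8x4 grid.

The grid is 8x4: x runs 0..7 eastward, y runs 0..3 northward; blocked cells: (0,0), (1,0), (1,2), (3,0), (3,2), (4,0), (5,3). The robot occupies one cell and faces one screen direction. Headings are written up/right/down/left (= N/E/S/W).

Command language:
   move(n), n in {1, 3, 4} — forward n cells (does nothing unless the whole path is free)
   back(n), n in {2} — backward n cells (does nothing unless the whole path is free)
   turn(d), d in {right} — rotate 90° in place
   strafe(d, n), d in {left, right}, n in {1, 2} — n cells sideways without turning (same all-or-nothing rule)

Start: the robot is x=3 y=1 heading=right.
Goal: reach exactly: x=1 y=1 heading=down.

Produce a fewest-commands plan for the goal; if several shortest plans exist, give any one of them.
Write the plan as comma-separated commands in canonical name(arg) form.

back(2), turn(right)

begin: x=3 y=1 heading=right
t=1 back(2) ⇒ x=1 y=1 heading=right
t=2 turn(right) ⇒ x=1 y=1 heading=down
shorter routes all fall short; 2 is best.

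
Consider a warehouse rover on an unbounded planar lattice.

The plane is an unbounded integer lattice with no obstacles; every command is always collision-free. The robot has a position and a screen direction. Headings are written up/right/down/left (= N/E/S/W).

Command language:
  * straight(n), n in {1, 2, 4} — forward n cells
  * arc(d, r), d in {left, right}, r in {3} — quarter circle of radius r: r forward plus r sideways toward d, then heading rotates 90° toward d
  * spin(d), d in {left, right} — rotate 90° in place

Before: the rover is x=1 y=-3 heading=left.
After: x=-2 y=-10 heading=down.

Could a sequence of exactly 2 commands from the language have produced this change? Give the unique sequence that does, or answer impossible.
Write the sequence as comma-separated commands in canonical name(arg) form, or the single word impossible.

key: running straight(4) before arc(left, 3) would end elsewhere — order is forced
begin: x=1 y=-3 heading=left
[1] after arc(left, 3): x=-2 y=-6 heading=down
[2] after straight(4): x=-2 y=-10 heading=down
all 49 alternatives checked — unique.

arc(left, 3), straight(4)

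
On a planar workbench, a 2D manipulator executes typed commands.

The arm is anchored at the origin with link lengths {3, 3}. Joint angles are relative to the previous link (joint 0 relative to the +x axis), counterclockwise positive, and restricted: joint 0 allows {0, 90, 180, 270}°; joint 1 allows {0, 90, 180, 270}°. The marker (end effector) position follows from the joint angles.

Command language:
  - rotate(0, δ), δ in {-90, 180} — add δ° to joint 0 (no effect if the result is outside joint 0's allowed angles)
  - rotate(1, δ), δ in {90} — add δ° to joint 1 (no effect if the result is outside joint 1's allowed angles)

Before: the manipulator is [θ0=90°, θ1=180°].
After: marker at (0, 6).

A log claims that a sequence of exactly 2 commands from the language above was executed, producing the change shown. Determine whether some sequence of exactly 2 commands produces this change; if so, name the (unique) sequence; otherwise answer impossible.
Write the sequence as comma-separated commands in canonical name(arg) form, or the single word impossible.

rotate(1, 90), rotate(1, 90)

start: [θ0=90°, θ1=180°]
1. rotate(1, 90) → [θ0=90°, θ1=270°]
2. rotate(1, 90) → [θ0=90°, θ1=0°]
no other 2-command option fits: unique.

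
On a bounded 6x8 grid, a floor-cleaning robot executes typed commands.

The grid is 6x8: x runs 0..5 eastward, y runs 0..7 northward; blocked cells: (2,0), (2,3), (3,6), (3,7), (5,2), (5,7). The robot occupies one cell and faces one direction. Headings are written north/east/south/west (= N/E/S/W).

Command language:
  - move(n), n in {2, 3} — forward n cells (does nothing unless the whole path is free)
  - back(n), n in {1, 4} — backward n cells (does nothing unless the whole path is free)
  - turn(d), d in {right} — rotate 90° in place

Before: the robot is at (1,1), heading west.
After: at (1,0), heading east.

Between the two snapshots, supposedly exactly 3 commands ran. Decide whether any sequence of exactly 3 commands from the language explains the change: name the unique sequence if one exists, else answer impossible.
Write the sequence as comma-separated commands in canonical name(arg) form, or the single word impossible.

key: cell and facing (now E) both changed — the 3 commands mix motion and turning
t0: at (1,1), heading west
step 1 (turn(right)): at (1,1), heading north
step 2 (back(1)): at (1,0), heading north
step 3 (turn(right)): at (1,0), heading east
no other 3-command option fits: unique.

turn(right), back(1), turn(right)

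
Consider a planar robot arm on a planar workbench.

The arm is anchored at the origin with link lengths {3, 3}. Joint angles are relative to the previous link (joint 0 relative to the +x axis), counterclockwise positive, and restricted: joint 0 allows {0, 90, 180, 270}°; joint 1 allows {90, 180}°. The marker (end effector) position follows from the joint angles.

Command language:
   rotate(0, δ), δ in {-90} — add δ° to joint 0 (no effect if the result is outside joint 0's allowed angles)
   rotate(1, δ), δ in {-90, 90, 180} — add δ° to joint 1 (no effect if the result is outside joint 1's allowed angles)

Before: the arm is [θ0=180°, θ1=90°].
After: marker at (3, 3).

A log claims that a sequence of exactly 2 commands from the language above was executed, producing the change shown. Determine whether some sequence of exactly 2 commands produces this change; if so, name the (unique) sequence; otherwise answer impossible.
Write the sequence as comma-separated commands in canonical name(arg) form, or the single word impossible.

rotate(0, -90), rotate(0, -90)

start: [θ0=180°, θ1=90°]
t=1 rotate(0, -90) ⇒ [θ0=90°, θ1=90°]
t=2 rotate(0, -90) ⇒ [θ0=0°, θ1=90°]
uniquely the one of 16 2-step routes that fits.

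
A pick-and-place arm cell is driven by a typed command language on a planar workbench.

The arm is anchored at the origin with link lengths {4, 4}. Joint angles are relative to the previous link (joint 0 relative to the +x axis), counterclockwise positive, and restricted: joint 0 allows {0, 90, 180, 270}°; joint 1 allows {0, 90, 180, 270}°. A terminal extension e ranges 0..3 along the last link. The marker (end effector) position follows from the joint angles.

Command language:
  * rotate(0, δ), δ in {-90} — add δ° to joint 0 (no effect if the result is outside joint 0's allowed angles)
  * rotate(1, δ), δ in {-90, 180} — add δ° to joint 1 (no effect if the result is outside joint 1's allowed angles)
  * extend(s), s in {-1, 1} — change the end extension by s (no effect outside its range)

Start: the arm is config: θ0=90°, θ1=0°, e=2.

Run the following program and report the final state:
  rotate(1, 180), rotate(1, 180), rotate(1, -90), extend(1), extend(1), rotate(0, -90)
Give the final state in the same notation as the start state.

start: config: θ0=90°, θ1=0°, e=2
[1] after rotate(1, 180): config: θ0=90°, θ1=180°, e=2
[2] after rotate(1, 180): config: θ0=90°, θ1=0°, e=2
[3] after rotate(1, -90): config: θ0=90°, θ1=270°, e=2
[4] after extend(1): config: θ0=90°, θ1=270°, e=3
[5] after extend(1): config: θ0=90°, θ1=270°, e=3
[6] after rotate(0, -90): config: θ0=0°, θ1=270°, e=3

config: θ0=0°, θ1=270°, e=3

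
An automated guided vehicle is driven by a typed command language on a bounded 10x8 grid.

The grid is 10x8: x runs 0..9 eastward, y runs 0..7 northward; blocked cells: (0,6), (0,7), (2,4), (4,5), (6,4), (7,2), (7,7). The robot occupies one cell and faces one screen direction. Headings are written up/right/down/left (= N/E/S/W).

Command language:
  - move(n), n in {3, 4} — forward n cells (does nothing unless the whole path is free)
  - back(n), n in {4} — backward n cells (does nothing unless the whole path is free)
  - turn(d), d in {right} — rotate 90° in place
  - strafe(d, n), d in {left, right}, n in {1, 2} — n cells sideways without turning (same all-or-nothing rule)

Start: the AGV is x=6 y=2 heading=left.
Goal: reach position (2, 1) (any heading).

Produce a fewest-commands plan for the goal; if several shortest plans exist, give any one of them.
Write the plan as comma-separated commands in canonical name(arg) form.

move(4), strafe(left, 1)

initial: x=6 y=2 heading=left
[1] after move(4): x=2 y=2 heading=left
[2] after strafe(left, 1): x=2 y=1 heading=left
minimal: 2 command(s), checked below 2.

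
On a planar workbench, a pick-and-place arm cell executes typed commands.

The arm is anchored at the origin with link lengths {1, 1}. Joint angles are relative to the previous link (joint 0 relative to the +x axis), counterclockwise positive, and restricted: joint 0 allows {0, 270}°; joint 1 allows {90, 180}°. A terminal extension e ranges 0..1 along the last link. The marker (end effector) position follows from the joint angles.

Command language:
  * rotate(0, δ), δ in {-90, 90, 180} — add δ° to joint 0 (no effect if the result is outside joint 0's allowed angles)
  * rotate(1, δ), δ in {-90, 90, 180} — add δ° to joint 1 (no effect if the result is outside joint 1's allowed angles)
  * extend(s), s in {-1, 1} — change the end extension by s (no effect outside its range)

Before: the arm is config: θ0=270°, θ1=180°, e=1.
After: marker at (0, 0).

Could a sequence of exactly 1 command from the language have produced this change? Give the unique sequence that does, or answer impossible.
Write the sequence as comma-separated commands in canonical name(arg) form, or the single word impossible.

start: config: θ0=270°, θ1=180°, e=1
t=1 extend(-1) ⇒ config: θ0=270°, θ1=180°, e=0
no rival 1-sequence matches.

extend(-1)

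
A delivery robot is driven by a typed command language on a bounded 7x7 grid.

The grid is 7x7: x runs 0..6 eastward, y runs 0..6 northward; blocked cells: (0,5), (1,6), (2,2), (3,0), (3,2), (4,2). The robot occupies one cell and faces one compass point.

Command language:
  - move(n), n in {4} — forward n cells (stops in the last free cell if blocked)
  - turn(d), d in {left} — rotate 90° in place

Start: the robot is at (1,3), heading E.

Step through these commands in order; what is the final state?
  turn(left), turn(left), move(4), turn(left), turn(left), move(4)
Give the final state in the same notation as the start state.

at (4,3), heading E

begin: at (1,3), heading E
step 1 (turn(left)): at (1,3), heading N
step 2 (turn(left)): at (1,3), heading W
step 3 (move(4)): at (0,3), heading W
step 4 (turn(left)): at (0,3), heading S
step 5 (turn(left)): at (0,3), heading E
step 6 (move(4)): at (4,3), heading E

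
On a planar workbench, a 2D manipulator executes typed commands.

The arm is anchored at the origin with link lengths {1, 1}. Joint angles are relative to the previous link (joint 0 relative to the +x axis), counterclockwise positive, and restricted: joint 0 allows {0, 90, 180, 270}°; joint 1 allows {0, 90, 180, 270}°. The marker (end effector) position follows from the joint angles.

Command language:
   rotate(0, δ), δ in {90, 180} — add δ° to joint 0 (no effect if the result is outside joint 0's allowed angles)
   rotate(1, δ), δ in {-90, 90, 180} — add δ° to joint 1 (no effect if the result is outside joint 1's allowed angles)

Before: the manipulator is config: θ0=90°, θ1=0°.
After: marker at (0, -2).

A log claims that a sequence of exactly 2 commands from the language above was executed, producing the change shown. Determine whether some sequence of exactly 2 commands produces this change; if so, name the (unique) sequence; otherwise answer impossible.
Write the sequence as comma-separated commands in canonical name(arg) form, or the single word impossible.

from: config: θ0=90°, θ1=0°
1. rotate(0, 90) → config: θ0=180°, θ1=0°
2. rotate(0, 90) → config: θ0=270°, θ1=0°
uniquely the one of 25 2-step routes that fits.

rotate(0, 90), rotate(0, 90)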